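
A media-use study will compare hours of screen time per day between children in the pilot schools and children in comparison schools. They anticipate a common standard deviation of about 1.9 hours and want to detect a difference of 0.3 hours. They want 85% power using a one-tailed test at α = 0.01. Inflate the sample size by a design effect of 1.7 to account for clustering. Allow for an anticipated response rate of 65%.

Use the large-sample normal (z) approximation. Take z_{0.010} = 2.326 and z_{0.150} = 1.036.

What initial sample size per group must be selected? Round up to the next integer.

n = 2372 per group

n = (z_α + z_β)² · (σ₁² + σ₂²) / δ²
  = (2.326 + 1.036)² · (2·1.9² = 7.22) / 0.3²
  = 11.3030 · 7.22 / 0.09
  = 906.76
Design effect: 1.7 × 906.76 = 1541.48.
Adjust for 65% response: 1541.48 / 0.65 = 2371.51.
Round up → n = 2372 per group.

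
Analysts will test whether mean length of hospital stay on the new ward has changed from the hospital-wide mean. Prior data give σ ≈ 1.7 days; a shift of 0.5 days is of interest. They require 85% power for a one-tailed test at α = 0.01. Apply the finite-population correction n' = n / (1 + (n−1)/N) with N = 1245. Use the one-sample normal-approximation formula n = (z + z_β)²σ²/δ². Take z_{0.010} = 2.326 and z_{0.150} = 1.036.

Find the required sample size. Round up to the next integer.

n = 119

n = (z_α + z_β)² · σ² / δ²
  = (2.326 + 1.036)² · 1.7² / 0.5²
  = 11.3030 · 2.89 / 0.25
  = 130.66
Finite-population correction (N = 1245): 130.66 / (1 + (130.66 − 1)/1245) = 118.34.
Round up → n = 119.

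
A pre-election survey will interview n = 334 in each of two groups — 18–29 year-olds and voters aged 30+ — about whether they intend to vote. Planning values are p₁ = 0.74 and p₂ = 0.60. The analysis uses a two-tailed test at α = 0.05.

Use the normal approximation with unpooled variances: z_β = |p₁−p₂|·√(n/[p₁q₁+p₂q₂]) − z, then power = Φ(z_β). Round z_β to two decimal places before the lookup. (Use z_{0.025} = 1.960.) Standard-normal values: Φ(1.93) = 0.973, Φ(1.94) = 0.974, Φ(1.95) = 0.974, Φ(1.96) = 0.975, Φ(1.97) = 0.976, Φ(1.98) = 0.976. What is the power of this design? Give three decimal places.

Power ≈ 0.973

z_β = |p₁−p₂|·√(n/[p₁q₁+p₂q₂]) − z_{α/2}
    = 0.14 · √(334/0.4324) − 1.960
    = 0.14 · 27.7927 − 1.960
    = 3.8910 − 1.960 = 1.9310 → 1.93
Power = Φ(1.93) = 0.973.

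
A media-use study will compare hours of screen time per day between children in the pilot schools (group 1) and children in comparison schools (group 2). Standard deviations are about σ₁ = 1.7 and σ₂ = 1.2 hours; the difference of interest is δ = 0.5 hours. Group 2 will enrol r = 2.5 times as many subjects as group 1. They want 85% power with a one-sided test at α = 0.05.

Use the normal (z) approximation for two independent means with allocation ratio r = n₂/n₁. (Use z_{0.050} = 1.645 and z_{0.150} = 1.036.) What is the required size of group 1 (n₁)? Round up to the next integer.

n₁ = 100

n₁ = (z_α + z_β)² · (σ₁² + σ₂²/r) / δ²
   = (1.645 + 1.036)² · (1.7² + 1.2²/2.5) / 0.5²
   = 7.1878 · (2.89 + 0.576) / 0.25
   = 7.1878 · 3.466 / 0.25
   = 99.65
Round up → n₁ = 100; n₂ = r·n₁ = 2.5 × 100 = 250.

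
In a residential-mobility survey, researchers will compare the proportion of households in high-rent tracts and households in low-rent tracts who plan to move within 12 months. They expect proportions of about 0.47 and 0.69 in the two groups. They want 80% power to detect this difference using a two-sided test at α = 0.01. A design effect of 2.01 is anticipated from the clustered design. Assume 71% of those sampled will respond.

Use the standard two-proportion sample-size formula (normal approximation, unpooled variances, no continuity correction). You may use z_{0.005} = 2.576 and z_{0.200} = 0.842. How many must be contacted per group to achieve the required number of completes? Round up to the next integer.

n = 317 per group

n = (z_{α/2} + z_β)² · [p₁(1−p₁) + p₂(1−p₂)] / (p₁ − p₂)²
  = (2.576 + 0.842)² · (0.47·0.53 + 0.69·0.31) / (-0.22)²
  = (3.418)² · (0.2491 + 0.2139) / 0.0484
  = 11.6827 · 0.4630 / 0.0484
  = 111.76
Design effect: 2.01 × 111.76 = 224.63.
Adjust for 71% response: 224.63 / 0.71 = 316.39.
Round up → n = 317 per group.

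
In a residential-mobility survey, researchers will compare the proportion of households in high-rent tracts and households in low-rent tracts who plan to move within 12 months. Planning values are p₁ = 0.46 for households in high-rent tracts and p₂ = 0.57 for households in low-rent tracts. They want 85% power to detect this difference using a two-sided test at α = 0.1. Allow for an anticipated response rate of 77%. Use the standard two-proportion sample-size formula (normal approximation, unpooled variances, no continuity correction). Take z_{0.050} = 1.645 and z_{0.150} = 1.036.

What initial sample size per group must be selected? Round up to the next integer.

n = (z_{α/2} + z_β)² · [p₁(1−p₁) + p₂(1−p₂)] / (p₁ − p₂)²
  = (1.645 + 1.036)² · (0.46·0.54 + 0.57·0.43) / (-0.11)²
  = (2.681)² · (0.2484 + 0.2451) / 0.0121
  = 7.1878 · 0.4935 / 0.0121
  = 293.15
Adjust for 77% response: 293.15 / 0.77 = 380.72.
Round up → n = 381 per group.

n = 381 per group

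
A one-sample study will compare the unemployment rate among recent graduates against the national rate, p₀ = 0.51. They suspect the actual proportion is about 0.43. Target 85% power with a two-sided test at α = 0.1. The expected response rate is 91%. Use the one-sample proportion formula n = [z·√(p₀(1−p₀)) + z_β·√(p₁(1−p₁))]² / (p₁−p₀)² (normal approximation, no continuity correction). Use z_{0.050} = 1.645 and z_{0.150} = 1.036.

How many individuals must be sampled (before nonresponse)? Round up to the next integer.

n = [z_{α/2}·√(p₀q₀) + z_β·√(p₁q₁)]² / (p₁ − p₀)²
  = [1.645·√(0.51·0.49) + 1.036·√(0.43·0.57)]² / (-0.08)²
  = [1.645·0.4999 + 1.036·0.4951]² / 0.0064
  = [1.3352]² / 0.0064
  = 278.57
Adjust for 91% response: 278.57 / 0.91 = 306.12.
Round up → n = 307.

n = 307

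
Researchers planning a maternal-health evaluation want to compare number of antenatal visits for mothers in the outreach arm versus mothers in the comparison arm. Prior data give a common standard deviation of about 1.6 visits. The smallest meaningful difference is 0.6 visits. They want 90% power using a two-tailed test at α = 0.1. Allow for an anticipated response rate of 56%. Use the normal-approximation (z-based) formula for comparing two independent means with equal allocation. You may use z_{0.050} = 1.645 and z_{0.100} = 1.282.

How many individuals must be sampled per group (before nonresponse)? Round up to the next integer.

n = 218 per group

n = (z_{α/2} + z_β)² · (σ₁² + σ₂²) / δ²
  = (1.645 + 1.282)² · (2·1.6² = 5.12) / 0.6²
  = 8.5673 · 5.12 / 0.36
  = 121.85
Adjust for 56% response: 121.85 / 0.56 = 217.58.
Round up → n = 218 per group.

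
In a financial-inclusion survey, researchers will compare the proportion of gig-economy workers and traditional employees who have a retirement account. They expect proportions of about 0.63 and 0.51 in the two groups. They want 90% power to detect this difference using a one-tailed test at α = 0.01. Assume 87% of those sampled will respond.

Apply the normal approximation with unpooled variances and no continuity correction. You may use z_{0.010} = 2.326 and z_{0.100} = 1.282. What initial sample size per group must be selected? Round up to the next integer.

n = (z_α + z_β)² · [p₁(1−p₁) + p₂(1−p₂)] / (p₁ − p₂)²
  = (2.326 + 1.282)² · (0.63·0.37 + 0.51·0.49) / (0.12)²
  = (3.608)² · (0.2331 + 0.2499) / 0.0144
  = 13.0177 · 0.4830 / 0.0144
  = 436.63
Adjust for 87% response: 436.63 / 0.87 = 501.88.
Round up → n = 502 per group.

n = 502 per group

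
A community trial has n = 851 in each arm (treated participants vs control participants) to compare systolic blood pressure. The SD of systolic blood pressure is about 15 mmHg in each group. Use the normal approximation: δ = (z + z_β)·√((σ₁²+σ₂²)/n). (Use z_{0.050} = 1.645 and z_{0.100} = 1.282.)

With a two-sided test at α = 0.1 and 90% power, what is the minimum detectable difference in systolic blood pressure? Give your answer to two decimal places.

Minimum detectable difference ≈ 2.13 mmHg

δ = (z_{α/2} + z_β) · √((σ₁²+σ₂²)/n)
  = (1.645 + 1.282) · √(450/851)
  = 2.927 · √0.52879
  = 2.927 · 0.7272
  = 2.1285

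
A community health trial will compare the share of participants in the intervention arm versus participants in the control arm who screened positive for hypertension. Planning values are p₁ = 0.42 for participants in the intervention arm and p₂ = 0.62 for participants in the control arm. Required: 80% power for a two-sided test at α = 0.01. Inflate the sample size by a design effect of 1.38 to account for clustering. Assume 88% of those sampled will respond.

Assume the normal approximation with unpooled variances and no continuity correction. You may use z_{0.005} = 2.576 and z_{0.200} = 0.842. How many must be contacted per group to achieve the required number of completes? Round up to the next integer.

n = (z_{α/2} + z_β)² · [p₁(1−p₁) + p₂(1−p₂)] / (p₁ − p₂)²
  = (2.576 + 0.842)² · (0.42·0.58 + 0.62·0.38) / (-0.20)²
  = (3.418)² · (0.2436 + 0.2356) / 0.0400
  = 11.6827 · 0.4792 / 0.0400
  = 139.96
Design effect: 1.38 × 139.96 = 193.14.
Adjust for 88% response: 193.14 / 0.88 = 219.48.
Round up → n = 220 per group.

n = 220 per group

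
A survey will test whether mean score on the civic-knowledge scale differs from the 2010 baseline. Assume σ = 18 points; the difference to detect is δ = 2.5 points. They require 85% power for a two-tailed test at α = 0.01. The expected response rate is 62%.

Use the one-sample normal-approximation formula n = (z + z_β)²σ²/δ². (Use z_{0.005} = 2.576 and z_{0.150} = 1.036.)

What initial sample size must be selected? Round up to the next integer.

n = (z_{α/2} + z_β)² · σ² / δ²
  = (2.576 + 1.036)² · 18² / 2.5²
  = 13.0465 · 324 / 6.25
  = 676.33
Adjust for 62% response: 676.33 / 0.62 = 1090.86.
Round up → n = 1091.

n = 1091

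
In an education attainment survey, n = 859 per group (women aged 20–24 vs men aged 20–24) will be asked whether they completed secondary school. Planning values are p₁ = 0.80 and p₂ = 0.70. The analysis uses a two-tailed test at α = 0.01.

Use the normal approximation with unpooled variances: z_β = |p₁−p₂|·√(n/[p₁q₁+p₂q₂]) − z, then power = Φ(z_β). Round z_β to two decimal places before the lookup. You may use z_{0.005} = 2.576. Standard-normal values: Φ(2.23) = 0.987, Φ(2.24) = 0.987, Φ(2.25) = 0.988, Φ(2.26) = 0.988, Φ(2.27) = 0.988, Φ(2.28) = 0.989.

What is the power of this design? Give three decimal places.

z_β = |p₁−p₂|·√(n/[p₁q₁+p₂q₂]) − z_{α/2}
    = 0.10 · √(859/0.3700) − 2.576
    = 0.10 · 48.1832 − 2.576
    = 4.8183 − 2.576 = 2.2423 → 2.24
Power = Φ(2.24) = 0.987.

Power ≈ 0.987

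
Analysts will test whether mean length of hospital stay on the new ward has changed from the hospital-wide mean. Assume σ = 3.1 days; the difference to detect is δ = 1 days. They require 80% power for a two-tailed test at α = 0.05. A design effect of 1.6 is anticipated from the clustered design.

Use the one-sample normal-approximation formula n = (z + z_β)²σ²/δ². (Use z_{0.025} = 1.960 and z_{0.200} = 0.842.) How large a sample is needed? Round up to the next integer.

n = (z_{α/2} + z_β)² · σ² / δ²
  = (1.960 + 0.842)² · 3.1² / 1²
  = 7.8512 · 9.61 / 1
  = 75.45
Design effect: 1.6 × 75.45 = 120.72.
Round up → n = 121.

n = 121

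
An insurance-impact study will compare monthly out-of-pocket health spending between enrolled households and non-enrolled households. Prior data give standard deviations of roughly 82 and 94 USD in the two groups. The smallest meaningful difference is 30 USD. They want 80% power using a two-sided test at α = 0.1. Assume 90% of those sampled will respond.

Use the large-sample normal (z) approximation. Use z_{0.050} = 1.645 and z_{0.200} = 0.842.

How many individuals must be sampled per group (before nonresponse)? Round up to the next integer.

n = (z_{α/2} + z_β)² · (σ₁² + σ₂²) / δ²
  = (1.645 + 0.842)² · (82² + 94² = 15560) / 30²
  = 6.1852 · 15560 / 900
  = 106.93
Adjust for 90% response: 106.93 / 0.90 = 118.82.
Round up → n = 119 per group.

n = 119 per group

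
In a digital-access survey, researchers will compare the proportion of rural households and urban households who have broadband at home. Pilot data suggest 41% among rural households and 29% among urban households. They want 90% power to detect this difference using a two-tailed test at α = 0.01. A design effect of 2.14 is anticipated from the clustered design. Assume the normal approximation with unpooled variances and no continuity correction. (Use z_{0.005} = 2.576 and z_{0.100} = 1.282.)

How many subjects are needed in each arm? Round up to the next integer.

n = 991 per group

n = (z_{α/2} + z_β)² · [p₁(1−p₁) + p₂(1−p₂)] / (p₁ − p₂)²
  = (2.576 + 1.282)² · (0.41·0.59 + 0.29·0.71) / (0.12)²
  = (3.858)² · (0.2419 + 0.2059) / 0.0144
  = 14.8842 · 0.4478 / 0.0144
  = 462.86
Design effect: 2.14 × 462.86 = 990.51.
Round up → n = 991 per group.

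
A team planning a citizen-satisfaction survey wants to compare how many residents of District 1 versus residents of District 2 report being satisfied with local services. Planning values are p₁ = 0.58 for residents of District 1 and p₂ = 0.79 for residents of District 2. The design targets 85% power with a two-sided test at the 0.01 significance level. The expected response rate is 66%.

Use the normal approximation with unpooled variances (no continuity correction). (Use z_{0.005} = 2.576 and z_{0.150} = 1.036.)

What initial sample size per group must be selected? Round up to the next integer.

n = (z_{α/2} + z_β)² · [p₁(1−p₁) + p₂(1−p₂)] / (p₁ − p₂)²
  = (2.576 + 1.036)² · (0.58·0.42 + 0.79·0.21) / (-0.21)²
  = (3.612)² · (0.2436 + 0.1659) / 0.0441
  = 13.0465 · 0.4095 / 0.0441
  = 121.15
Adjust for 66% response: 121.15 / 0.66 = 183.56.
Round up → n = 184 per group.

n = 184 per group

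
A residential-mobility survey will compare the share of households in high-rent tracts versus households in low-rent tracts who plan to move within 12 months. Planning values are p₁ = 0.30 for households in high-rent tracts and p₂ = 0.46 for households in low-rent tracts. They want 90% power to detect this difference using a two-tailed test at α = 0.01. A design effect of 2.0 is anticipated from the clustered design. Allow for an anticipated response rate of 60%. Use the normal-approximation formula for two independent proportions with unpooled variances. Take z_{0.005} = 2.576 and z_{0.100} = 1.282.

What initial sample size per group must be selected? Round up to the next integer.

n = (z_{α/2} + z_β)² · [p₁(1−p₁) + p₂(1−p₂)] / (p₁ − p₂)²
  = (2.576 + 1.282)² · (0.30·0.70 + 0.46·0.54) / (-0.16)²
  = (3.858)² · (0.2100 + 0.2484) / 0.0256
  = 14.8842 · 0.4584 / 0.0256
  = 266.52
Design effect: 2.0 × 266.52 = 533.04.
Adjust for 60% response: 533.04 / 0.60 = 888.40.
Round up → n = 889 per group.

n = 889 per group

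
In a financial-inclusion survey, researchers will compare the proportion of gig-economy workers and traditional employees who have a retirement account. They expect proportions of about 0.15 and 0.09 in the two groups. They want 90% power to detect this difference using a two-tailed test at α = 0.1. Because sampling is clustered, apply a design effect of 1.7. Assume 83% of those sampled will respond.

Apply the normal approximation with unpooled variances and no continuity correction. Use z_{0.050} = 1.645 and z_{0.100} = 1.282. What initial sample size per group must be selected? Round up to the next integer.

n = (z_{α/2} + z_β)² · [p₁(1−p₁) + p₂(1−p₂)] / (p₁ − p₂)²
  = (1.645 + 1.282)² · (0.15·0.85 + 0.09·0.91) / (0.06)²
  = (2.927)² · (0.1275 + 0.0819) / 0.0036
  = 8.5673 · 0.2094 / 0.0036
  = 498.33
Design effect: 1.7 × 498.33 = 847.17.
Adjust for 83% response: 847.17 / 0.83 = 1020.68.
Round up → n = 1021 per group.

n = 1021 per group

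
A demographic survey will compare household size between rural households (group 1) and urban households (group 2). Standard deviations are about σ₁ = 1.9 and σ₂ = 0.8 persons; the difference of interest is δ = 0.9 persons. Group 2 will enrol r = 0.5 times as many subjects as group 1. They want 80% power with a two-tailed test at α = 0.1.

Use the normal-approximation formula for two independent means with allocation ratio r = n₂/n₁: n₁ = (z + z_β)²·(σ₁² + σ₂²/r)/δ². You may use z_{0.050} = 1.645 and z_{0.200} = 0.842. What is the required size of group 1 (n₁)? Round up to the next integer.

n₁ = (z_{α/2} + z_β)² · (σ₁² + σ₂²/r) / δ²
   = (1.645 + 0.842)² · (1.9² + 0.8²/0.5) / 0.9²
   = 6.1852 · (3.61 + 1.28) / 0.81
   = 6.1852 · 4.89 / 0.81
   = 37.34
Round up → n₁ = 38; n₂ = r·n₁ = 0.5 × 38 = 19.

n₁ = 38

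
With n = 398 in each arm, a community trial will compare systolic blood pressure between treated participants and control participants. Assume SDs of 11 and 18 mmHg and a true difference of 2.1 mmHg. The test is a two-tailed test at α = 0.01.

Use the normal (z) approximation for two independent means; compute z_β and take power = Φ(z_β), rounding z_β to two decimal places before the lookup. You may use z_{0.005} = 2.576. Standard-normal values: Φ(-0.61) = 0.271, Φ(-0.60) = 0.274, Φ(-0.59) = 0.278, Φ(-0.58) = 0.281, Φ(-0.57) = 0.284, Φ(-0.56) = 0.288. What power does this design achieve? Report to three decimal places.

z_β = δ·√(n/(σ₁²+σ₂²)) − z_{α/2}
    = 2.1 · √(398/445) − 2.576
    = 2.1 · 0.94572 − 2.576
    = 1.9860 − 2.576 = -0.5900 → -0.59
Power = Φ(-0.59) = 0.278.

Power ≈ 0.278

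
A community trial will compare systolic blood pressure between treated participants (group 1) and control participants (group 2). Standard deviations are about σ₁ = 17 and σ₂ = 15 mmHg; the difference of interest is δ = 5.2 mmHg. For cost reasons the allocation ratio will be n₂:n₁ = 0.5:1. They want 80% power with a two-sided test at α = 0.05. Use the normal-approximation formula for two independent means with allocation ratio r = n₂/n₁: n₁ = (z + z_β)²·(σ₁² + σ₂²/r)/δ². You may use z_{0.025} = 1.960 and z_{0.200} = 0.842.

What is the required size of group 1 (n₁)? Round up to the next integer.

n₁ = (z_{α/2} + z_β)² · (σ₁² + σ₂²/r) / δ²
   = (1.960 + 0.842)² · (17² + 15²/0.5) / 5.2²
   = 7.8512 · (289 + 450) / 27.04
   = 7.8512 · 739 / 27.04
   = 214.57
Round up → n₁ = 215; n₂ = r·n₁ = 0.5 × 215 = 108.

n₁ = 215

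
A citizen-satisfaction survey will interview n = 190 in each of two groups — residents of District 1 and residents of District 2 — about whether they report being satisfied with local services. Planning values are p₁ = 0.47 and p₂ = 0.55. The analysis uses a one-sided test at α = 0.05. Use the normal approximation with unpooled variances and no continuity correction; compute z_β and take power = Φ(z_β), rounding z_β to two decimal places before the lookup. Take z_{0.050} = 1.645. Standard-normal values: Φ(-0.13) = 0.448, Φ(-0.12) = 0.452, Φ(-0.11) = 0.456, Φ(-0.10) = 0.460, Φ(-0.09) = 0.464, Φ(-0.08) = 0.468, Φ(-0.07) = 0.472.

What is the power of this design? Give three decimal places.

Power ≈ 0.468

z_β = |p₁−p₂|·√(n/[p₁q₁+p₂q₂]) − z_α
    = 0.08 · √(190/0.4966) − 1.645
    = 0.08 · 19.5602 − 1.645
    = 1.5648 − 1.645 = -0.0802 → -0.08
Power = Φ(-0.08) = 0.468.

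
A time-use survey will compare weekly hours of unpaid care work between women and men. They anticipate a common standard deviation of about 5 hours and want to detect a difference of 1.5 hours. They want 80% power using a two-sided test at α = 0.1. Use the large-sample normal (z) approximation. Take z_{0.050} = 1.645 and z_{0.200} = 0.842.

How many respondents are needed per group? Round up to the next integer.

n = (z_{α/2} + z_β)² · (σ₁² + σ₂²) / δ²
  = (1.645 + 0.842)² · (2·5² = 50) / 1.5²
  = 6.1852 · 50 / 2.25
  = 137.45
Round up → n = 138 per group.

n = 138 per group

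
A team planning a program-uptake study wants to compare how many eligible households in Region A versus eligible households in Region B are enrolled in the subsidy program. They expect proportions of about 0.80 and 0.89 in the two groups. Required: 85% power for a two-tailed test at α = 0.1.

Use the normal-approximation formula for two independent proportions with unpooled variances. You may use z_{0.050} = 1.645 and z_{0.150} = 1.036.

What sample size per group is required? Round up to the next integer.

n = (z_{α/2} + z_β)² · [p₁(1−p₁) + p₂(1−p₂)] / (p₁ − p₂)²
  = (1.645 + 1.036)² · (0.80·0.20 + 0.89·0.11) / (-0.09)²
  = (2.681)² · (0.1600 + 0.0979) / 0.0081
  = 7.1878 · 0.2579 / 0.0081
  = 228.85
Round up → n = 229 per group.

n = 229 per group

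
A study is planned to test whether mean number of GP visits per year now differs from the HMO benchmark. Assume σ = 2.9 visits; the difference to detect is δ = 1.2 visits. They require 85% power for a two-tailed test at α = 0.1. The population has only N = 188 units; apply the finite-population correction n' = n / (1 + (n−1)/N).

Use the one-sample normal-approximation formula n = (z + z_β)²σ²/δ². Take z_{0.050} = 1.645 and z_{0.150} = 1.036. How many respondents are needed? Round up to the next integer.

n = 35

n = (z_{α/2} + z_β)² · σ² / δ²
  = (1.645 + 1.036)² · 2.9² / 1.2²
  = 7.1878 · 8.41 / 1.44
  = 41.98
Finite-population correction (N = 188): 41.98 / (1 + (41.98 − 1)/188) = 34.47.
Round up → n = 35.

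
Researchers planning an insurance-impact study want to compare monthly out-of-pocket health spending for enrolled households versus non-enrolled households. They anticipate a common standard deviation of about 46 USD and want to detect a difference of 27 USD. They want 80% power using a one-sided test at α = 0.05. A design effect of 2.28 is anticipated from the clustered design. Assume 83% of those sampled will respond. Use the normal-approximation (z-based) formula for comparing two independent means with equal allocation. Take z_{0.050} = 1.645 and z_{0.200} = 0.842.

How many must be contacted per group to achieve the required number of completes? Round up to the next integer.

n = (z_α + z_β)² · (σ₁² + σ₂²) / δ²
  = (1.645 + 0.842)² · (2·46² = 4232) / 27²
  = 6.1852 · 4232 / 729
  = 35.91
Design effect: 2.28 × 35.91 = 81.87.
Adjust for 83% response: 81.87 / 0.83 = 98.63.
Round up → n = 99 per group.

n = 99 per group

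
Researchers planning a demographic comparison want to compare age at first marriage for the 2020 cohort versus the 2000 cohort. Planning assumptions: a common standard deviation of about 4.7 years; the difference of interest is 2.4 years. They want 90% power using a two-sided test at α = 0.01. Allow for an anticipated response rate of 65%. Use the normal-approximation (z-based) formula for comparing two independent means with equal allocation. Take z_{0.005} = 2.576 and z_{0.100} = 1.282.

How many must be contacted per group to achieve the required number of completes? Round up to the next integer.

n = (z_{α/2} + z_β)² · (σ₁² + σ₂²) / δ²
  = (2.576 + 1.282)² · (2·4.7² = 44.18) / 2.4²
  = 14.8842 · 44.18 / 5.76
  = 114.16
Adjust for 65% response: 114.16 / 0.65 = 175.64.
Round up → n = 176 per group.

n = 176 per group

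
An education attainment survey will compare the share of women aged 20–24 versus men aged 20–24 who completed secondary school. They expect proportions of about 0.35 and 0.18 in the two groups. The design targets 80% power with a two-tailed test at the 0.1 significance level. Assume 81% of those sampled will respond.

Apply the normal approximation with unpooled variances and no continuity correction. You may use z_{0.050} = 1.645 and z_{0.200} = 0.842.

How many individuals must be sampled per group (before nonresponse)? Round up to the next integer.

n = (z_{α/2} + z_β)² · [p₁(1−p₁) + p₂(1−p₂)] / (p₁ − p₂)²
  = (1.645 + 0.842)² · (0.35·0.65 + 0.18·0.82) / (0.17)²
  = (2.487)² · (0.2275 + 0.1476) / 0.0289
  = 6.1852 · 0.3751 / 0.0289
  = 80.28
Adjust for 81% response: 80.28 / 0.81 = 99.11.
Round up → n = 100 per group.

n = 100 per group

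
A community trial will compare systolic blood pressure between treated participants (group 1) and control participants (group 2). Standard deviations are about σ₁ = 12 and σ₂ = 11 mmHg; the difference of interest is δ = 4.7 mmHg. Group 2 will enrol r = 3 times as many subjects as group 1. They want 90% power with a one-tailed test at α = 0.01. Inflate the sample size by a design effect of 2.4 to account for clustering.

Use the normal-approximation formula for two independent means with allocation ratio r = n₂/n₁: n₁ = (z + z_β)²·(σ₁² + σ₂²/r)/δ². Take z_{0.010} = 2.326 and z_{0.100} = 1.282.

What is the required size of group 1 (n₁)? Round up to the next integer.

n₁ = 261

n₁ = (z_α + z_β)² · (σ₁² + σ₂²/r) / δ²
   = (2.326 + 1.282)² · (12² + 11²/3) / 4.7²
   = 13.0177 · (144 + 40.3333) / 22.09
   = 13.0177 · 184.3333 / 22.09
   = 108.63
Design effect: 2.4 × 108.63 = 260.71.
Round up → n₁ = 261; n₂ = r·n₁ = 3 × 261 = 783.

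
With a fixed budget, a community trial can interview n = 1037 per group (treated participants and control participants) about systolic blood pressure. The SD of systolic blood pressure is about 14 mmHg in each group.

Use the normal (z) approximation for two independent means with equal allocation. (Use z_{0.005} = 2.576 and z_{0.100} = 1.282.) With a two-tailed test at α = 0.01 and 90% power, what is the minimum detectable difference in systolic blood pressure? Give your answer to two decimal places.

Minimum detectable difference ≈ 2.37 mmHg

δ = (z_{α/2} + z_β) · √((σ₁²+σ₂²)/n)
  = (2.576 + 1.282) · √(392/1037)
  = 3.858 · √0.37801
  = 3.858 · 0.6148
  = 2.3720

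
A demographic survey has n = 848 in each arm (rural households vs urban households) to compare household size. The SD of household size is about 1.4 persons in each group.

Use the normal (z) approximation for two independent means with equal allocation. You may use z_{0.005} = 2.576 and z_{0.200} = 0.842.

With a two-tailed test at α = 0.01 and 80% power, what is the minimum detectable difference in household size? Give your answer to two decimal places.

δ = (z_{α/2} + z_β) · √((σ₁²+σ₂²)/n)
  = (2.576 + 0.842) · √(3.92/848)
  = 3.418 · √0.00462
  = 3.418 · 0.0680
  = 0.2324

Minimum detectable difference ≈ 0.23 persons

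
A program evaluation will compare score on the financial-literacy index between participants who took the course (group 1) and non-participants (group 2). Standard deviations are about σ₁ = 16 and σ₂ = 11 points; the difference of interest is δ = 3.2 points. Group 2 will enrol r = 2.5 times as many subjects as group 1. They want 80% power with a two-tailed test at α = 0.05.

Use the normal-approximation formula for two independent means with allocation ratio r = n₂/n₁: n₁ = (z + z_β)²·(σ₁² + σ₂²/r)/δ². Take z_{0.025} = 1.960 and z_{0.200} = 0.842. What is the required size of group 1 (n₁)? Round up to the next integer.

n₁ = (z_{α/2} + z_β)² · (σ₁² + σ₂²/r) / δ²
   = (1.960 + 0.842)² · (16² + 11²/2.5) / 3.2²
   = 7.8512 · (256 + 48.4) / 10.24
   = 7.8512 · 304.4 / 10.24
   = 233.39
Round up → n₁ = 234; n₂ = r·n₁ = 2.5 × 234 = 585.

n₁ = 234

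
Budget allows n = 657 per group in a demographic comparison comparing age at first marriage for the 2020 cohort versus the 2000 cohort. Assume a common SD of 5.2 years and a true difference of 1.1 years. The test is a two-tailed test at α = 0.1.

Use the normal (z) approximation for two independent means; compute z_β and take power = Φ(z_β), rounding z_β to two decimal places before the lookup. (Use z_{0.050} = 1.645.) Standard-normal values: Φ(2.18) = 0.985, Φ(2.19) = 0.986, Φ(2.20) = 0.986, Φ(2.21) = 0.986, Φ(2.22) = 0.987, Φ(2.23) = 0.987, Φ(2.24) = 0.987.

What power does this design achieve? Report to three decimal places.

z_β = δ·√(n/(σ₁²+σ₂²)) − z_{α/2}
    = 1.1 · √(657/54.08) − 1.645
    = 1.1 · 3.48549 − 1.645
    = 3.8340 − 1.645 = 2.1890 → 2.19
Power = Φ(2.19) = 0.986.

Power ≈ 0.986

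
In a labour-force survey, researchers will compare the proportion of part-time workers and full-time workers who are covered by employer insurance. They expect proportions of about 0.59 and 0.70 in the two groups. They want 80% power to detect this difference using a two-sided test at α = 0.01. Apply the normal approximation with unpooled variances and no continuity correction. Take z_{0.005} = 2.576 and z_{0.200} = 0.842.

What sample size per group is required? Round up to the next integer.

n = 437 per group

n = (z_{α/2} + z_β)² · [p₁(1−p₁) + p₂(1−p₂)] / (p₁ − p₂)²
  = (2.576 + 0.842)² · (0.59·0.41 + 0.70·0.30) / (-0.11)²
  = (3.418)² · (0.2419 + 0.2100) / 0.0121
  = 11.6827 · 0.4519 / 0.0121
  = 436.32
Round up → n = 437 per group.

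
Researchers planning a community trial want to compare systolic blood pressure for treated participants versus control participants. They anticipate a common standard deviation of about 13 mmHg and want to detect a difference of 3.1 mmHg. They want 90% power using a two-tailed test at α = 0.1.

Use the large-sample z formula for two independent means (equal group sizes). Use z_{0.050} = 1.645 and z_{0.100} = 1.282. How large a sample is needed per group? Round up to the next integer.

n = 302 per group

n = (z_{α/2} + z_β)² · (σ₁² + σ₂²) / δ²
  = (1.645 + 1.282)² · (2·13² = 338) / 3.1²
  = 8.5673 · 338 / 9.61
  = 301.33
Round up → n = 302 per group.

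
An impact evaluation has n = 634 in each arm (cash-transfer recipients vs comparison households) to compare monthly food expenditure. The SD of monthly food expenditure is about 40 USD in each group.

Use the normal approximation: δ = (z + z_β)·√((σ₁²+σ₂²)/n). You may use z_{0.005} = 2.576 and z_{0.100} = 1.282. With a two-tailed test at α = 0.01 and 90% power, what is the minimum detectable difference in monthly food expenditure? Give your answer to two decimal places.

Minimum detectable difference ≈ 8.67 USD

δ = (z_{α/2} + z_β) · √((σ₁²+σ₂²)/n)
  = (2.576 + 1.282) · √(3200/634)
  = 3.858 · √5.0473
  = 3.858 · 2.2466
  = 8.6675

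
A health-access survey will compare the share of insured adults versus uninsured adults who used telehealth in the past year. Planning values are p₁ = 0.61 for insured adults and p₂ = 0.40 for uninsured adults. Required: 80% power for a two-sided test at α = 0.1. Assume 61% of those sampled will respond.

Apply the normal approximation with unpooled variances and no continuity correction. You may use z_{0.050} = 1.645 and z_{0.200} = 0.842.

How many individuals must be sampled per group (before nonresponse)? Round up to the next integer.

n = 110 per group

n = (z_{α/2} + z_β)² · [p₁(1−p₁) + p₂(1−p₂)] / (p₁ − p₂)²
  = (1.645 + 0.842)² · (0.61·0.39 + 0.40·0.60) / (0.21)²
  = (2.487)² · (0.2379 + 0.2400) / 0.0441
  = 6.1852 · 0.4779 / 0.0441
  = 67.03
Adjust for 61% response: 67.03 / 0.61 = 109.88.
Round up → n = 110 per group.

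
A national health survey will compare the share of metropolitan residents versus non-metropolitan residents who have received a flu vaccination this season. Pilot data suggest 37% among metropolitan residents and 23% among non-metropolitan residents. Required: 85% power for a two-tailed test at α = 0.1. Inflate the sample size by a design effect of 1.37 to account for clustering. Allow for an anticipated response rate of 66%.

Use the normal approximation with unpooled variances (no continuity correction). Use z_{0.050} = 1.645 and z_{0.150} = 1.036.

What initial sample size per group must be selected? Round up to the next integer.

n = 313 per group

n = (z_{α/2} + z_β)² · [p₁(1−p₁) + p₂(1−p₂)] / (p₁ − p₂)²
  = (1.645 + 1.036)² · (0.37·0.63 + 0.23·0.77) / (0.14)²
  = (2.681)² · (0.2331 + 0.1771) / 0.0196
  = 7.1878 · 0.4102 / 0.0196
  = 150.43
Design effect: 1.37 × 150.43 = 206.09.
Adjust for 66% response: 206.09 / 0.66 = 312.26.
Round up → n = 313 per group.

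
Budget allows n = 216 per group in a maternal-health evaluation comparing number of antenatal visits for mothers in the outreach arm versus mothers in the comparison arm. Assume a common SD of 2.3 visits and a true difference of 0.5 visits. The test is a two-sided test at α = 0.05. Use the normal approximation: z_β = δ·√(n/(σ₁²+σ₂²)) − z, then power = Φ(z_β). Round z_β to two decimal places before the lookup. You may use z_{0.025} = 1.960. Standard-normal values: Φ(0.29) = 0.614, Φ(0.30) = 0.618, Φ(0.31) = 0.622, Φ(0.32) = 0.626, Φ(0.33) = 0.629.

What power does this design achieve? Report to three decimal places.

z_β = δ·√(n/(σ₁²+σ₂²)) − z_{α/2}
    = 0.5 · √(216/10.58) − 1.960
    = 0.5 · 4.51839 − 1.960
    = 2.2592 − 1.960 = 0.2992 → 0.30
Power = Φ(0.30) = 0.618.

Power ≈ 0.618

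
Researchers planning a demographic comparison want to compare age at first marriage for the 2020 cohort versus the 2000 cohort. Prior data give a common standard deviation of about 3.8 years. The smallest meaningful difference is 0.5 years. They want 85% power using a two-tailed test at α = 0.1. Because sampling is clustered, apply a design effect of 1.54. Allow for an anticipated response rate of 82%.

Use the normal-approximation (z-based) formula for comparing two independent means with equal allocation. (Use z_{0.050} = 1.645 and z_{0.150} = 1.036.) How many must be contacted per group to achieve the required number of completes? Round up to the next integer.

n = 1560 per group

n = (z_{α/2} + z_β)² · (σ₁² + σ₂²) / δ²
  = (1.645 + 1.036)² · (2·3.8² = 28.88) / 0.5²
  = 7.1878 · 28.88 / 0.25
  = 830.33
Design effect: 1.54 × 830.33 = 1278.71.
Adjust for 82% response: 1278.71 / 0.82 = 1559.40.
Round up → n = 1560 per group.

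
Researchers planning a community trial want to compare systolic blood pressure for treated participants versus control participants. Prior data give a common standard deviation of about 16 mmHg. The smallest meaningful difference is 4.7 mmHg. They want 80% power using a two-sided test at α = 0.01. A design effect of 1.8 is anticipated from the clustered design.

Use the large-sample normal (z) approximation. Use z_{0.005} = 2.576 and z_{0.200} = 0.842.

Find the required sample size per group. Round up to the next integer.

n = 488 per group

n = (z_{α/2} + z_β)² · (σ₁² + σ₂²) / δ²
  = (2.576 + 0.842)² · (2·16² = 512) / 4.7²
  = 11.6827 · 512 / 22.09
  = 270.78
Design effect: 1.8 × 270.78 = 487.41.
Round up → n = 488 per group.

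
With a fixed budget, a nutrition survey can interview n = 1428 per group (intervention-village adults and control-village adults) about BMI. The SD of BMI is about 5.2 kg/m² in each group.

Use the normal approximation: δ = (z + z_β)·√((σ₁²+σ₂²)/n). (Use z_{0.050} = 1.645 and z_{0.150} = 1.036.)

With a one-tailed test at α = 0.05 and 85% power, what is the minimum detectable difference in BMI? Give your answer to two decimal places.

Minimum detectable difference ≈ 0.52 kg/m²

δ = (z_α + z_β) · √((σ₁²+σ₂²)/n)
  = (1.645 + 1.036) · √(54.08/1428)
  = 2.681 · √0.03787
  = 2.681 · 0.1946
  = 0.5217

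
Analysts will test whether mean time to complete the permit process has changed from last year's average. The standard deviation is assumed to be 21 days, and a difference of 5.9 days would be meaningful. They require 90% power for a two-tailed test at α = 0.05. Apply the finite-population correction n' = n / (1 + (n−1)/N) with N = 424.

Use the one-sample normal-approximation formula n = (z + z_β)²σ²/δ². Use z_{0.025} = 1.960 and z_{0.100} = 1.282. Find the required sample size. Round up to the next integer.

n = (z_{α/2} + z_β)² · σ² / δ²
  = (1.960 + 1.282)² · 21² / 5.9²
  = 10.5106 · 441 / 34.81
  = 133.16
Finite-population correction (N = 424): 133.16 / (1 + (133.16 − 1)/424) = 101.51.
Round up → n = 102.

n = 102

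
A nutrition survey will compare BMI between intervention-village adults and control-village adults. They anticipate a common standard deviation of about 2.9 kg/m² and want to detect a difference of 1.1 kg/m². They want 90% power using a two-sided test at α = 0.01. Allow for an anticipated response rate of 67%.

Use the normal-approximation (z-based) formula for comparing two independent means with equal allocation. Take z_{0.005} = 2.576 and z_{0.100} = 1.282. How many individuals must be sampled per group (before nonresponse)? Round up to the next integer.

n = (z_{α/2} + z_β)² · (σ₁² + σ₂²) / δ²
  = (2.576 + 1.282)² · (2·2.9² = 16.82) / 1.1²
  = 14.8842 · 16.82 / 1.21
  = 206.90
Adjust for 67% response: 206.90 / 0.67 = 308.81.
Round up → n = 309 per group.

n = 309 per group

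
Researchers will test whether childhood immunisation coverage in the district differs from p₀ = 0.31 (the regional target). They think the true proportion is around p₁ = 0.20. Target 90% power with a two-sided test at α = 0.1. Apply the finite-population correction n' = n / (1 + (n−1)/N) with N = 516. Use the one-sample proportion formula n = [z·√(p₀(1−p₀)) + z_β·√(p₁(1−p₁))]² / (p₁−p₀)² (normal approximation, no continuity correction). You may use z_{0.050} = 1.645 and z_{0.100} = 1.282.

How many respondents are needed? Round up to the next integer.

n = [z_{α/2}·√(p₀q₀) + z_β·√(p₁q₁)]² / (p₁ − p₀)²
  = [1.645·√(0.31·0.69) + 1.282·√(0.20·0.80)]² / (-0.11)²
  = [1.645·0.4625 + 1.282·0.4000]² / 0.0121
  = [1.2736]² / 0.0121
  = 134.05
Finite-population correction (N = 516): 134.05 / (1 + (134.05 − 1)/516) = 106.57.
Round up → n = 107.

n = 107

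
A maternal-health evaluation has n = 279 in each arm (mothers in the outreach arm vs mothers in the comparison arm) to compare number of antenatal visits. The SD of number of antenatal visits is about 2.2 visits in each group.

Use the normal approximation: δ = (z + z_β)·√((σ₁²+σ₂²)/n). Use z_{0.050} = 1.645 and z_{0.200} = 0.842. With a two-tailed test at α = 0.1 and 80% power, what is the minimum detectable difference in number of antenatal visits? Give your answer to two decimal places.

Minimum detectable difference ≈ 0.46 visits

δ = (z_{α/2} + z_β) · √((σ₁²+σ₂²)/n)
  = (1.645 + 0.842) · √(9.68/279)
  = 2.487 · √0.0347
  = 2.487 · 0.1863
  = 0.4632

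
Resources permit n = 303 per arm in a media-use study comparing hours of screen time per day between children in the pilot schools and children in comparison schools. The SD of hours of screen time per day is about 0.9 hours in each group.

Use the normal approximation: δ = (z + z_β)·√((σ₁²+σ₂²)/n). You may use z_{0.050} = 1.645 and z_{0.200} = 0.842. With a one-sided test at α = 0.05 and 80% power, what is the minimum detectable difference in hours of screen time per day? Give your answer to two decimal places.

Minimum detectable difference ≈ 0.18 hours

δ = (z_α + z_β) · √((σ₁²+σ₂²)/n)
  = (1.645 + 0.842) · √(1.62/303)
  = 2.487 · √0.00535
  = 2.487 · 0.0731
  = 0.1818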